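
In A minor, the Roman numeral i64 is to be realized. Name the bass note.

E

i in A minor has root A; the chord is A-C-E.
The figure 64 means second inversion — the fifth is in the bass.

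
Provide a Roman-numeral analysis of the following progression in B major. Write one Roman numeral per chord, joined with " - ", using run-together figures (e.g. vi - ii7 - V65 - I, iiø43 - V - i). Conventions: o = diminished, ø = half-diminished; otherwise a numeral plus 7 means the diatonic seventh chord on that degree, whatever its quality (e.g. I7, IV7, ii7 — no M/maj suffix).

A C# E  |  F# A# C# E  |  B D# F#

bVII - V7 - I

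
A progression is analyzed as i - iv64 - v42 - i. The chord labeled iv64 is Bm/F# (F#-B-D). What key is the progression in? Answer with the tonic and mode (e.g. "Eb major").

F# minor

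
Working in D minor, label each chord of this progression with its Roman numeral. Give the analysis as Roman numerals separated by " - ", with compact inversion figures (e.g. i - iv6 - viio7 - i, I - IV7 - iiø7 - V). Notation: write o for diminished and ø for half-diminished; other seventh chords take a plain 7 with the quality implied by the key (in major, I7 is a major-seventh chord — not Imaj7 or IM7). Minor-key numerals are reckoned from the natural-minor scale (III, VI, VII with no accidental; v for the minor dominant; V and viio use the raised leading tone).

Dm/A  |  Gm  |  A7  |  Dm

Dm/A: root D is the tonic; minor triad there is i64.
Gm: root G is the subdominant; minor triad there is iv.
A7 has root A, degree 5 in D minor, so V7.
Dm: root D is the tonic; minor triad there is i.

i64 - iv - V7 - i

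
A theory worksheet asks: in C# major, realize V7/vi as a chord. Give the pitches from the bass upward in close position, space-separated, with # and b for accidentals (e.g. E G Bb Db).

E# G## B# D#

The slash means an applied dominant: we want the dominant of vi. In C# major, vi is A# minor, and its dominant is built on E#.
Building a dominant seventh chord on E# gives E#-G##-B#-D#.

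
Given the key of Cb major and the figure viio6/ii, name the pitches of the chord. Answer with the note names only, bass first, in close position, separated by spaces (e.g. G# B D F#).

Eb Gb C

The slash marks an applied leading-tone chord: viio of ii. In Cb major, ii is Db, so the leading tone to it is C, a half step below.
Building a diminished triad on C gives C-Eb-Gb.
With the 6 figure the chord is in first inversion; from the bass Eb upward in close position it reads Eb-Gb-C.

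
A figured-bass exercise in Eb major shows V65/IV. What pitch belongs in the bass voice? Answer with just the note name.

G

The applied chord V65/IV is rooted on Eb: Eb-G-Bb-Db.
The figure 65 means first inversion — the third is in the bass.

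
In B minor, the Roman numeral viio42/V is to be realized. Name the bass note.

D

The applied chord viio42/V is rooted on E#: E#-G#-B-D.
The figure 42 means third inversion — the seventh is in the bass.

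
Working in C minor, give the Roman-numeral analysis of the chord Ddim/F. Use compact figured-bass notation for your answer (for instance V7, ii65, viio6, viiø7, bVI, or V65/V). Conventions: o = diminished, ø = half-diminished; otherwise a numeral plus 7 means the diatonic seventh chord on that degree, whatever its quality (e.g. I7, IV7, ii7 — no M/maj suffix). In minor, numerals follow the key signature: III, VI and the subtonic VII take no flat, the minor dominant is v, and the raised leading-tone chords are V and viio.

iio6

Stacked in thirds the chord is D-F-Ab: a diminished triad on D.
D is scale degree 2 in C minor, and a diminished triad on that degree is written iio.
With F in the bass the chord is in first inversion, so the figured bass is 6.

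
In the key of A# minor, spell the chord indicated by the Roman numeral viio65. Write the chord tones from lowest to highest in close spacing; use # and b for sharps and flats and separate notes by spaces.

In A# minor, the leading-tone chord is built on the raised seventh degree, G##.
That chord is spelled G##-B#-D#-F#.
The figured bass 65 indicates first inversion, placing the third (B#) in the bass: B#-D#-F#-G##.

B# D# F# G##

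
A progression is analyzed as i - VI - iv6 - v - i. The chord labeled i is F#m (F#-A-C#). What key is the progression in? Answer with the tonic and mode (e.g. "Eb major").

F# minor

The anchor chord is a minor triad on F#, labeled i.
If F# is scale degree 1 and the mode makes that degree carry a minor triad, the tonic is F# and the mode is minor.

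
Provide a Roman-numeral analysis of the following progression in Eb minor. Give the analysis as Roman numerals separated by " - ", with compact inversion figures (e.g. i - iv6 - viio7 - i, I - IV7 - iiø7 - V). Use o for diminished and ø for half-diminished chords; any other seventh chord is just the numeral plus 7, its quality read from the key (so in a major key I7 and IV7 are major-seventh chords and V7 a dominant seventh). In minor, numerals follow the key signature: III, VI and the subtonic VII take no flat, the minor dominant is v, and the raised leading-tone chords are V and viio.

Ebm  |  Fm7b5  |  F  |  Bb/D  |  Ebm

i - iiø7 - V/V - V6 - i

Ebm has root Eb, degree 1 in Eb minor, so i.
Fm7b5 has root F, degree 2 in Eb minor, so iiø7.
F: chromatic; F is V of V, so V/V.
Bb/D: root Bb is the dominant; major triad there is V6.
Ebm has root Eb, degree 1 in Eb minor, so i.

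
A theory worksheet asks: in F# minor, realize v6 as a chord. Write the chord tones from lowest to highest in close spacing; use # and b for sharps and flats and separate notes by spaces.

E G# C#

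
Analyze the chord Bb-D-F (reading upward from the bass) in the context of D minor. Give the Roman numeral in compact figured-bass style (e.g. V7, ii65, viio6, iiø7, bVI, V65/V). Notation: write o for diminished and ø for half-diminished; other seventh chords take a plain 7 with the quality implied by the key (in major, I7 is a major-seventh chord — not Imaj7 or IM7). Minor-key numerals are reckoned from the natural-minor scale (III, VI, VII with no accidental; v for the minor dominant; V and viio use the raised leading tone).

Stacked in thirds the chord is Bb-D-F: a major triad on Bb.
Bb is scale degree 6 in D minor, and a major triad on that degree is written VI.

VI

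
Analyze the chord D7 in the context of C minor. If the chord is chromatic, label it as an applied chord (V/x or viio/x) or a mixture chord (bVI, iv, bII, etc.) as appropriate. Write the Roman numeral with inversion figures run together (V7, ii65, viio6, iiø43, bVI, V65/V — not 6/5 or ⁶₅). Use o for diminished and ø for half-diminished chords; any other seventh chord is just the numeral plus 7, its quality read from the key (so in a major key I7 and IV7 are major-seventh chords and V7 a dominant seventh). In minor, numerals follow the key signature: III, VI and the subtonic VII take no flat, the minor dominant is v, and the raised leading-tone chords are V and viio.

V7/V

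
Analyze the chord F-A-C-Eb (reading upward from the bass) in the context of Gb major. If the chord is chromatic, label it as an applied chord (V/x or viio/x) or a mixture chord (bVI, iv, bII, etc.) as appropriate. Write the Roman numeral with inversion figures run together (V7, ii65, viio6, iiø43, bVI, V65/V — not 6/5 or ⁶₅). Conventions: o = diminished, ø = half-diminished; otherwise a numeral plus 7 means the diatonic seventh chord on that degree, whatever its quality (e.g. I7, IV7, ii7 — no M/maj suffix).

Stacked in thirds the chord is F-A-C-Eb: a dominant seventh chord on F.
F is not a diatonic chord root with this quality in Gb major, but it lies a perfect fifth above Bb (iii), so the chord functions as an applied dominant of iii.

V7/iii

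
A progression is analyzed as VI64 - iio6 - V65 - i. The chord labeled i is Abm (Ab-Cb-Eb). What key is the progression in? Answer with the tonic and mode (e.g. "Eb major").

The chord Abm is a minor triad rooted on Ab; its label is i.
If Ab is scale degree 1 and the mode makes that degree carry a minor triad, the tonic is Ab and the mode is minor.

Ab minor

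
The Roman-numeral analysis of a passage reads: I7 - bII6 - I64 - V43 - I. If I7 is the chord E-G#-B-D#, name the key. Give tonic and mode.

I7 is given as E-G#-B-D# — a major seventh chord with root E.
If E is scale degree 1 and the mode makes that degree carry a major seventh chord, the tonic is E and the mode is major.

E major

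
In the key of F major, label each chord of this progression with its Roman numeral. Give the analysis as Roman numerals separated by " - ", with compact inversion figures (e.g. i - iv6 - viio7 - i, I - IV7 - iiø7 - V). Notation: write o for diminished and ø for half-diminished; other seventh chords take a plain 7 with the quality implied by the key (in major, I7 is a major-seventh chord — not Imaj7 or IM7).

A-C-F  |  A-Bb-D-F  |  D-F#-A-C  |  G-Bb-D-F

I6 - IV42 - V7/ii - ii7

A-C-F has root F, degree 1 in F major, so I6.
A-Bb-D-F has root Bb, degree 4 in F major, so IV42.
D-F#-A-C: a dominant seventh chord on D, the applied dominant of ii → V7/ii.
G-Bb-D-F has root G, degree 2 in F major, so ii7.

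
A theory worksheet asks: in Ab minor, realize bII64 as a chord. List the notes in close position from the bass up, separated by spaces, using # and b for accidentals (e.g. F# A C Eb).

Scale degree 2 in Ab minor is Bb; lowering it a half step gives Bbb. bII64 is the Neapolitan chord — a major triad on the lowered second degree.
So the chord is Bbb-Db-Fb, a major triad.
The figured bass 64 indicates second inversion, placing the fifth (Fb) in the bass: Fb-Bbb-Db.

Fb Bbb Db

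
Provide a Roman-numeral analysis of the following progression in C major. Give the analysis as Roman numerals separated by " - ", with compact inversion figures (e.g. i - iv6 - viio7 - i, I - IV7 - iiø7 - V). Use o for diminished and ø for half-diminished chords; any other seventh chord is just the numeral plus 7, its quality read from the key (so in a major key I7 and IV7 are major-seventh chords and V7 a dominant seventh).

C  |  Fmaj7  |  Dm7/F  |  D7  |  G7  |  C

I - IV7 - ii65 - V7/V - V7 - I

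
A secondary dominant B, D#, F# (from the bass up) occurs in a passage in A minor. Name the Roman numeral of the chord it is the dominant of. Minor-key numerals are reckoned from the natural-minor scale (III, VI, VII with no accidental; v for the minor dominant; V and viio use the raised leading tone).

The chord is a major triad on B.
A dominant resolves down a perfect fifth: B → E. In A minor, E is scale degree 5, i.e. V.

V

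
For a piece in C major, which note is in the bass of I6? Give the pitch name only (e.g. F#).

E

I in C major has root C; the chord is C-E-G.
The figure 6 means first inversion — the third is in the bass.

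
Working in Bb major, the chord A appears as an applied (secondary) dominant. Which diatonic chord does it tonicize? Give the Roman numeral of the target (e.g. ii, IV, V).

iii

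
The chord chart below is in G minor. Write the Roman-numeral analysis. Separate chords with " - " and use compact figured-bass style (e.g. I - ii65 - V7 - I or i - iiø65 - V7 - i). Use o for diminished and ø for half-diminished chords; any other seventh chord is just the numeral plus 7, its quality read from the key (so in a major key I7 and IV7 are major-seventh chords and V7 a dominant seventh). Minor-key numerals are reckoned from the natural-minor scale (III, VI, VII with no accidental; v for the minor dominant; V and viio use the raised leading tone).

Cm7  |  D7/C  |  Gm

Cm7 has root C, degree 4 in G minor, so iv7.
D7/C: root D is the dominant; dominant seventh chord there is V42.
Gm has root G, degree 1 in G minor, so i.

iv7 - V42 - i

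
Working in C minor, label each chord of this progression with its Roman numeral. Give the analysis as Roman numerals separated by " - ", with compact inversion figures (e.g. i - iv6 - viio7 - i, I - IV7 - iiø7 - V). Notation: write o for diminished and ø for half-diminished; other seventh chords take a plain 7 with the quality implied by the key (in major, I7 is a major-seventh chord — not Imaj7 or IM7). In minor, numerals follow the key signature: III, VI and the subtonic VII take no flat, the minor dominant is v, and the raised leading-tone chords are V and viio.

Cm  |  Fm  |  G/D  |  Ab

i - iv - V64 - VI

Cm: minor triad on C = scale degree 1 → i.
Fm has root F, degree 4 in C minor, so iv.
G/D: root G is the dominant; major triad there is V64.
Ab has root Ab, degree 6 in C minor, so VI.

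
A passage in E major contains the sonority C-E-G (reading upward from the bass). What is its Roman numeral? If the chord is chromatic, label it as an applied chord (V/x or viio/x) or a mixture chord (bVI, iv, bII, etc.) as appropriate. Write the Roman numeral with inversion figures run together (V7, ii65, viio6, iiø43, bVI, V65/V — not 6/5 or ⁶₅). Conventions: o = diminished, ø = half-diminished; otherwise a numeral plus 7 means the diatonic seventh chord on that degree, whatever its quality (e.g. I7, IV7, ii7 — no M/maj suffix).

bVI

Stacked in thirds the chord is C-E-G: a major triad on C.
C is the lowered sixth degree of E major (diatonic 6 would be C#). This is a major triad on the lowered sixth degree, borrowed from the parallel minor.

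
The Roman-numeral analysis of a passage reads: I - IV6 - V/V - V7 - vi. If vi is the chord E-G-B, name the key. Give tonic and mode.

G major

The chord Em is a minor triad rooted on E; its label is vi.
If E is scale degree 6 and the mode makes that degree carry a minor triad, the tonic is G and the mode is major.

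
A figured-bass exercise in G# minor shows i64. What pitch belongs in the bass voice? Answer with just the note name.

D#

i in G# minor has root G#; the chord is G#-B-D#.
The figure 64 means second inversion — the fifth is in the bass.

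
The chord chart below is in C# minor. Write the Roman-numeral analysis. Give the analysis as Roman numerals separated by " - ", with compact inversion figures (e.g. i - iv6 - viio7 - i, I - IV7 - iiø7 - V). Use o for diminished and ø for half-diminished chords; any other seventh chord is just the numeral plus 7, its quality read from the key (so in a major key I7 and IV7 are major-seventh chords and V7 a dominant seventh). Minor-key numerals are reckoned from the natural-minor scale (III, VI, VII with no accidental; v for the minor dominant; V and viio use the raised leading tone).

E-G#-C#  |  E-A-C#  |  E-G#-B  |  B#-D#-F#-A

E-G#-C# has root C#, degree 1 in C# minor, so i6.
E-A-C# has root A, degree 6 in C# minor, so VI64.
E-G#-B has root E, degree 3 in C# minor, so III.
B#-D#-F#-A has root B#, degree 7 in C# minor, so viio7.

i6 - VI64 - III - viio7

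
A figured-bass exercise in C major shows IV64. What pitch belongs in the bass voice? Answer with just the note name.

C

IV in C major has root F; the chord is F-A-C.
The figure 64 means second inversion — the fifth is in the bass.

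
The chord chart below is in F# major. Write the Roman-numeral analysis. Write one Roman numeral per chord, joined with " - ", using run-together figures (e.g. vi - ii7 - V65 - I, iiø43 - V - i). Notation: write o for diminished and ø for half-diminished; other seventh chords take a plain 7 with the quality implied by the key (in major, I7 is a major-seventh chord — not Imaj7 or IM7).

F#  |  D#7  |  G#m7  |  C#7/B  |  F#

I - V7/ii - ii7 - V42 - I

F#: root F# is the tonic; major triad there is I.
D#7 is the secondary dominant of ii (dominant seventh chord on D#): V7/ii.
G#m7: minor seventh chord on G# = scale degree 2 → ii7.
C#7/B: dominant seventh chord on C# = scale degree 5 → V42.
F# has root F#, degree 1 in F# major, so I.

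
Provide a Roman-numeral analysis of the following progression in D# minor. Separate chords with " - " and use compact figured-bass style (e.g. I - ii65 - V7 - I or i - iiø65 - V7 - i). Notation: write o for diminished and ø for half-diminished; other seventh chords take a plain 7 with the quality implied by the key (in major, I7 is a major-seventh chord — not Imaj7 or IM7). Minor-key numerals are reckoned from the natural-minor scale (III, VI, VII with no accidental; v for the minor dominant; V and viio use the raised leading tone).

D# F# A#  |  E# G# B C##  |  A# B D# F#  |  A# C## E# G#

i - viio65 - VI42 - V7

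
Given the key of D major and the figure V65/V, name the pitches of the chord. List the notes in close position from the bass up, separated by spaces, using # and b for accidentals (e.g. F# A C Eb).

G# B D E

V65/V is a secondary dominant — the dominant seventh of V. V in D major is A, so the applied chord's root is E, a perfect fifth above.
Building a dominant seventh chord on E gives E-G#-B-D.
The figured bass 65 indicates first inversion, placing the third (G#) in the bass: G#-B-D-E.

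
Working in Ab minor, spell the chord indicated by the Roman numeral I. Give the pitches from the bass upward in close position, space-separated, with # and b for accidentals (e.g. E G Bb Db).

Scale degree 1 in Ab minor is Ab; here the chord built on it is altered to a major triad. I is the major tonic (Picardy third), borrowed from the parallel major.
So the chord is Ab-C-Eb, a major triad.

Ab C Eb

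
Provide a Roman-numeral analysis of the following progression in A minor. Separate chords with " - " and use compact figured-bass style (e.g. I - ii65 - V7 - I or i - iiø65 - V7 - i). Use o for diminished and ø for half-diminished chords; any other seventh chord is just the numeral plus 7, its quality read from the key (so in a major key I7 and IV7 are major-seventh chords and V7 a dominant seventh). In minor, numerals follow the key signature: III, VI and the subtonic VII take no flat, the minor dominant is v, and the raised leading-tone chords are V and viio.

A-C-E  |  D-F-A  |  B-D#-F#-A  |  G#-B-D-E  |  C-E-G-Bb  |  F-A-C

i - iv - V7/V - V65 - V7/VI - VI

A-C-E: minor triad on A = scale degree 1 → i.
D-F-A: root D is the subdominant; minor triad there is iv.
B-D#-F#-A is the secondary dominant of V (dominant seventh chord on B): V7/V.
G#-B-D-E: dominant seventh chord on E = scale degree 5 → V65.
C-E-G-Bb: a dominant seventh chord on C, the applied dominant of VI → V7/VI.
F-A-C: root F is the submediant; major triad there is VI.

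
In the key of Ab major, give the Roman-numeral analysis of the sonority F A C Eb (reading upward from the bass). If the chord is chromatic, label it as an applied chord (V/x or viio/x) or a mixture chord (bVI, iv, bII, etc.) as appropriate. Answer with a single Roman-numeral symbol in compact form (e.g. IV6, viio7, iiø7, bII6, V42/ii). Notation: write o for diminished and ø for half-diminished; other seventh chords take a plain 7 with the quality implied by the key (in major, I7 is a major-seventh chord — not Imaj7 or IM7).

V7/ii

Stacked in thirds the chord is F-A-C-Eb: a dominant seventh chord on F.
F is not a diatonic chord root with this quality in Ab major, but it lies a perfect fifth above Bb (ii), so the chord functions as an applied dominant of ii.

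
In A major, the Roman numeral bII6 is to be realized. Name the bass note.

bII in A major has root Bb; the chord is Bb-D-F.
The figure 6 means first inversion — the third is in the bass.

D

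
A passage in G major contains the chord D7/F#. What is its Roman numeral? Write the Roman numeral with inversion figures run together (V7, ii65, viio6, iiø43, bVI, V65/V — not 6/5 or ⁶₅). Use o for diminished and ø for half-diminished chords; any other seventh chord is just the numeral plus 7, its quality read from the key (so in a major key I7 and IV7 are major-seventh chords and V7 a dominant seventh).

V65

Stacked in thirds the chord is D-F#-A-C: a dominant seventh chord on D.
In G major, D is the dominant; the diatonic dominant seventh chord there is V7.
With F# in the bass the chord is in first inversion, so the figured bass is 65.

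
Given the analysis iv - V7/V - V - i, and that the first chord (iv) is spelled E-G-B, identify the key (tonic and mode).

B minor

The anchor chord is a minor triad on E, labeled iv.
Counting down 3 scale steps from E places the tonic on B; a minor triad on degree 4 is diatonic only in minor.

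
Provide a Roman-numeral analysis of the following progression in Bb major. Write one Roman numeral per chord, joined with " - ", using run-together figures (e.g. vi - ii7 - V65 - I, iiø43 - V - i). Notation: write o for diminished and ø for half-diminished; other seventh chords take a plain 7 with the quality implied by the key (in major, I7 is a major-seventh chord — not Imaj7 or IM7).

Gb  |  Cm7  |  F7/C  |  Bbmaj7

Gb: major triad on Gb — chromatic; bVI (borrowed from the parallel minor).
Cm7: minor seventh chord on C = scale degree 2 → ii7.
F7/C: dominant seventh chord on F = scale degree 5 → V43.
Bbmaj7: major seventh chord on Bb = scale degree 1 → I7.

bVI - ii7 - V43 - I7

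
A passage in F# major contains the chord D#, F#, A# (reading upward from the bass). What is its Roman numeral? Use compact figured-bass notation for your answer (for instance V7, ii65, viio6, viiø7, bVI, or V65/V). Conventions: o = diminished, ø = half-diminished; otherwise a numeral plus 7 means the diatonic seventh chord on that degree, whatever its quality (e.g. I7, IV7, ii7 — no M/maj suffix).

The pitches D#-F#-A# form a minor triad rooted on D#.
In F# major, D# is the submediant; the diatonic minor triad there is vi.

vi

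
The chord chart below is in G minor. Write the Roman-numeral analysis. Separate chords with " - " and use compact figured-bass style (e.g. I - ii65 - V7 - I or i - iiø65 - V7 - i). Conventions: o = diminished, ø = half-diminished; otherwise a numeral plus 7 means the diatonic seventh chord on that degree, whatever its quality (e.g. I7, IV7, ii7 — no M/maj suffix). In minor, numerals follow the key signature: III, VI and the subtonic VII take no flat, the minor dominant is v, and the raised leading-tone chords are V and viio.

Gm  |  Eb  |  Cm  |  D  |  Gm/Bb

i - VI - iv - V - i6

Gm: minor triad on G = scale degree 1 → i.
Eb: root Eb is the submediant; major triad there is VI.
Cm: root C is the subdominant; minor triad there is iv.
D: root D is the dominant; major triad there is V.
Gm/Bb: minor triad on G = scale degree 1 → i6.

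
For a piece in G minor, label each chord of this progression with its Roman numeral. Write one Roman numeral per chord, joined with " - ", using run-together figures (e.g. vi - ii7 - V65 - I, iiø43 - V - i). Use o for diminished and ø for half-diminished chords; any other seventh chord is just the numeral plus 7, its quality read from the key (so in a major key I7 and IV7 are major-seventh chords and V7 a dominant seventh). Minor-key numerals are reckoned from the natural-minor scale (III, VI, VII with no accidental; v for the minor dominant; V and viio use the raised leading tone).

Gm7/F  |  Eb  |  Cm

i42 - VI - iv

Gm7/F has root G, degree 1 in G minor, so i42.
Eb has root Eb, degree 6 in G minor, so VI.
Cm: root C is the subdominant; minor triad there is iv.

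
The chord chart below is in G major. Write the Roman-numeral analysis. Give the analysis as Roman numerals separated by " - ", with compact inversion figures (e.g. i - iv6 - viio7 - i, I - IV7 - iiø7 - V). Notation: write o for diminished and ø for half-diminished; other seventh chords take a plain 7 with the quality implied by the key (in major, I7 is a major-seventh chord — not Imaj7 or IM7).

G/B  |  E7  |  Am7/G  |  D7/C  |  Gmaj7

I6 - V7/ii - ii42 - V42 - I7

G/B: major triad on G = scale degree 1 → I6.
E7 is the secondary dominant of ii (dominant seventh chord on E): V7/ii.
Am7/G: root A is the supertonic; minor seventh chord there is ii42.
D7/C has root D, degree 5 in G major, so V42.
Gmaj7 has root G, degree 1 in G major, so I7.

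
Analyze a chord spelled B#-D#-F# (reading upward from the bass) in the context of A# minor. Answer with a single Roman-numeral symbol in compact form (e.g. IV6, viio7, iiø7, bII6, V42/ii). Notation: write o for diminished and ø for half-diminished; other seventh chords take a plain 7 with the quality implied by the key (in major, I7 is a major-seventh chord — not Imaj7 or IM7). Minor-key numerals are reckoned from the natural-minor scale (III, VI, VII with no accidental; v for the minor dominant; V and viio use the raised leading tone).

The pitches B#-D#-F# form a diminished triad rooted on B#.
B# is scale degree 2 in A# minor, and a diminished triad on that degree is written iio.

iio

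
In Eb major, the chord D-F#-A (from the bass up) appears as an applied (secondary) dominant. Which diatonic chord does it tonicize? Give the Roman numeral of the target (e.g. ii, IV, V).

The chord is a major triad on D.
A dominant resolves down a perfect fifth: D → G. In Eb major, G is scale degree 3, i.e. iii.

iii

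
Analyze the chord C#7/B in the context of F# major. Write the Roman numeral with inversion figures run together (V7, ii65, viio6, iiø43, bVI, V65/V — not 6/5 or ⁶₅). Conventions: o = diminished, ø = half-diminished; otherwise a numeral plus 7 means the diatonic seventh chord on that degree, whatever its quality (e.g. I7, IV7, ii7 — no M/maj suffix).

The pitches C#-E#-G#-B form a dominant seventh chord rooted on C#.
C# is scale degree 5 in F# major, and a dominant seventh chord on that degree is written V7.
With B in the bass the chord is in third inversion, so the figured bass is 42.

V42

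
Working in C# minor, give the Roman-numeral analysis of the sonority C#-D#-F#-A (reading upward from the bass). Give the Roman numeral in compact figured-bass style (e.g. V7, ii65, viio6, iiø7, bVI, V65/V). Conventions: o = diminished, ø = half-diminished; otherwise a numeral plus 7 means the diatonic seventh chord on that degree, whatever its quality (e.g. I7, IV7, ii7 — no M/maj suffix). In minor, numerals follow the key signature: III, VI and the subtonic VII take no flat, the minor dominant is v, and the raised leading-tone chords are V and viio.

iiø42

The pitches D#-F#-A-C# form a half-diminished seventh chord rooted on D#.
D# is scale degree 2 in C# minor, and a half-diminished seventh chord on that degree is written iiø7.
With C# in the bass the chord is in third inversion, so the figured bass is 42.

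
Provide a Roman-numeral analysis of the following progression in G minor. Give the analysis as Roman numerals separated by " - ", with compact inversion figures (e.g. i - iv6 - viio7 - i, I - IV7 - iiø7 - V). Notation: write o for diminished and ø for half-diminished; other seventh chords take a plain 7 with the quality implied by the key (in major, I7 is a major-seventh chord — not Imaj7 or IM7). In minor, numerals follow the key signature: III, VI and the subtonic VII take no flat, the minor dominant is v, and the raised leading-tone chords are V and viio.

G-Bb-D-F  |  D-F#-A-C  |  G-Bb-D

G-Bb-D-F: root G is the tonic; minor seventh chord there is i7.
D-F#-A-C: dominant seventh chord on D = scale degree 5 → V7.
G-Bb-D has root G, degree 1 in G minor, so i.

i7 - V7 - i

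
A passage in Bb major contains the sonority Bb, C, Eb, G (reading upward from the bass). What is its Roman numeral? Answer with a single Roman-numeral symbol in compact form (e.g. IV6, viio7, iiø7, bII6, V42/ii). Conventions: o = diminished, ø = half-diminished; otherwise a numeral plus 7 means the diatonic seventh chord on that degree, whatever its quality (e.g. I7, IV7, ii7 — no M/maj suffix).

The pitches C-Eb-G-Bb form a minor seventh chord rooted on C.
In Bb major, C is the supertonic; the diatonic minor seventh chord there is ii7.
With Bb in the bass the chord is in third inversion, so the figured bass is 42.

ii42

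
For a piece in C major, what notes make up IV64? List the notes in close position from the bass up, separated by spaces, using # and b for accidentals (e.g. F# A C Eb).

The numeral's case and figure indicate a major triad. In C major its root, scale degree 4, is F.
That chord is spelled F-A-C.
The figured bass 64 indicates second inversion, placing the fifth (C) in the bass: C-F-A.

C F A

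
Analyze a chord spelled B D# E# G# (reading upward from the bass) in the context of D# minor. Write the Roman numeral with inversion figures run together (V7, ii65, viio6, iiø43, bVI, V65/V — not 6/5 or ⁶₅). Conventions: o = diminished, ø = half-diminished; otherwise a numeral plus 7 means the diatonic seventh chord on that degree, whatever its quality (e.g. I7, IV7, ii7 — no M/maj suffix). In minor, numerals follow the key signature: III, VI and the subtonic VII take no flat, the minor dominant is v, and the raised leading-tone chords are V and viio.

Stacked in thirds the chord is E#-G#-B-D#: a half-diminished seventh chord on E#.
In D# minor, E# is the supertonic; the diatonic half-diminished seventh chord there is iiø7.
With B in the bass the chord is in second inversion, so the figured bass is 43.

iiø43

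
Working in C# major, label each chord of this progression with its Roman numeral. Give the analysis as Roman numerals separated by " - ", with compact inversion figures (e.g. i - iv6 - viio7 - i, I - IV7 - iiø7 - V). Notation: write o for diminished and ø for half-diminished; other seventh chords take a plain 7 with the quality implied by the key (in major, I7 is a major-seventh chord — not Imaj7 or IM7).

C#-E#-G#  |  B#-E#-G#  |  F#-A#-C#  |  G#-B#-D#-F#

I - iii64 - IV - V7

C#-E#-G# has root C#, degree 1 in C# major, so I.
B#-E#-G#: root E# is the mediant; minor triad there is iii64.
F#-A#-C#: major triad on F# = scale degree 4 → IV.
G#-B#-D#-F# has root G#, degree 5 in C# major, so V7.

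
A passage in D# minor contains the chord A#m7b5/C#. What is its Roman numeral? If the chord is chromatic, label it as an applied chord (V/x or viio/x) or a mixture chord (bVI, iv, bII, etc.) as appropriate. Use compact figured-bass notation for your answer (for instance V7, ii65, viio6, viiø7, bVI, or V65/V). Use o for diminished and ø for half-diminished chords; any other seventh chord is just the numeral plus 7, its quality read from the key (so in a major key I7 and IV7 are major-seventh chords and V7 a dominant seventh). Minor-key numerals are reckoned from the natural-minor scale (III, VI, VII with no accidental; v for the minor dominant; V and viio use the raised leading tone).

viiø65/VI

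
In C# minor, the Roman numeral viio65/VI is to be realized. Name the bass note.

B

The applied chord viio65/VI is rooted on G#: G#-B-D-F.
The figure 65 means first inversion — the third is in the bass.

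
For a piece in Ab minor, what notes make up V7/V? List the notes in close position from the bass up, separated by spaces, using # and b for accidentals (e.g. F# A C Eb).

Bb D F Ab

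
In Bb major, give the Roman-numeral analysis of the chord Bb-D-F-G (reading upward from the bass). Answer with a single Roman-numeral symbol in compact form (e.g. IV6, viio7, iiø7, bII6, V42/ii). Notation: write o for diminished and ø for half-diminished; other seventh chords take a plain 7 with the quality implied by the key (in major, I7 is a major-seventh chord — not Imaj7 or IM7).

The pitches G-Bb-D-F form a minor seventh chord rooted on G.
G is scale degree 6 in Bb major, and a minor seventh chord on that degree is written vi7.
With Bb in the bass the chord is in first inversion, so the figured bass is 65.

vi65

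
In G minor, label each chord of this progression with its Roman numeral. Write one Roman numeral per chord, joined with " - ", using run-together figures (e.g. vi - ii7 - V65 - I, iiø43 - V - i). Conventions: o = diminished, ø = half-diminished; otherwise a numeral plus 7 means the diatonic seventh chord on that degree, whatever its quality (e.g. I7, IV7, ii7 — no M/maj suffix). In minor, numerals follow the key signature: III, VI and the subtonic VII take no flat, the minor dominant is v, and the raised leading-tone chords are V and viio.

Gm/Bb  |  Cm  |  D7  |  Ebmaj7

i6 - iv - V7 - VI7

Gm/Bb has root G, degree 1 in G minor, so i6.
Cm has root C, degree 4 in G minor, so iv.
D7: dominant seventh chord on D = scale degree 5 → V7.
Ebmaj7: root Eb is the submediant; major seventh chord there is VI7.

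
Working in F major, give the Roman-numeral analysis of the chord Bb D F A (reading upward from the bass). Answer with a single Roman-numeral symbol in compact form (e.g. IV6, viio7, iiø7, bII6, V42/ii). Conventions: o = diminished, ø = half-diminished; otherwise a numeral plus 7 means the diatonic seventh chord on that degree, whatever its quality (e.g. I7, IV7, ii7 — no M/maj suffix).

IV7

The pitches Bb-D-F-A form a major seventh chord rooted on Bb.
Bb is scale degree 4 in F major, and a major seventh chord on that degree is written IV7.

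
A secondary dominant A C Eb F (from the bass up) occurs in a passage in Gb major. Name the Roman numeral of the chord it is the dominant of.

The chord is a dominant seventh chord on F.
A dominant resolves down a perfect fifth: F → Bb. In Gb major, Bb is scale degree 3, i.e. iii.

iii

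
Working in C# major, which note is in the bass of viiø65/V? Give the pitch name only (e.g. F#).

A#

The applied chord viiø65/V is rooted on F##: F##-A#-C#-E#.
The figure 65 means first inversion — the third is in the bass.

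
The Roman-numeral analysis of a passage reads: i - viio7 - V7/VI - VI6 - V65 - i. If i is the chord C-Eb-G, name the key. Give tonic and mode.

The anchor chord is a minor triad on C, labeled i.
If C is scale degree 1 and the mode makes that degree carry a minor triad, the tonic is C and the mode is minor.

C minor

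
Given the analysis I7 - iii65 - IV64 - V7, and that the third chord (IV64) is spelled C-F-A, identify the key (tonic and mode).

C major

IV64 is given as C-F-A — a major triad with root F.
IV64 on F implies F is the subdominant; that puts the tonic at C, and the uppercase numeral fits major mode.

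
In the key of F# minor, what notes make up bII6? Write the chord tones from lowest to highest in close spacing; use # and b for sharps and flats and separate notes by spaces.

B D G

bII6 is the Neapolitan sixth — a major triad on the lowered second degree, here in its customary first inversion. In F# minor that root is G.
So the chord is G-B-D, a major triad.
With the 6 figure the chord is in first inversion; from the bass B upward in close position it reads B-D-G.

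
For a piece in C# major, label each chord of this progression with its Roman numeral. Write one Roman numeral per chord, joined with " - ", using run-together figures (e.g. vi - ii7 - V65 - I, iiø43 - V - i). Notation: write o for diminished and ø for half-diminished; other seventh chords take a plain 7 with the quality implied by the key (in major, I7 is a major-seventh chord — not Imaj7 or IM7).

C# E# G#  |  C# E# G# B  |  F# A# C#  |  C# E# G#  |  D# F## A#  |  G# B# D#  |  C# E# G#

I - V7/IV - IV - I - V/V - V - I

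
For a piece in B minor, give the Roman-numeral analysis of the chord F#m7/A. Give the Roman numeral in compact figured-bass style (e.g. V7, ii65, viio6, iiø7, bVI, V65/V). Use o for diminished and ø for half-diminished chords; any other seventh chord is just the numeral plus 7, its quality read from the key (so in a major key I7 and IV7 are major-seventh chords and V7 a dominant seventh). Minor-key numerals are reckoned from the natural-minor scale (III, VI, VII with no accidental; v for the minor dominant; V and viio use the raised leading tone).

v65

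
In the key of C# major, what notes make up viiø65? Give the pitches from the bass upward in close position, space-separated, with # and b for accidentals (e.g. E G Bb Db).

D# F# A# B#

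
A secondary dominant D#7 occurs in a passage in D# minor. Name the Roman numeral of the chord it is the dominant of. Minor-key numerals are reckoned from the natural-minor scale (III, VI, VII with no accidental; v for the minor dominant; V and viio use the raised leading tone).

The chord is a dominant seventh chord on D#.
A dominant resolves down a perfect fifth: D# → G#. In D# minor, G# is scale degree 4, i.e. iv.

iv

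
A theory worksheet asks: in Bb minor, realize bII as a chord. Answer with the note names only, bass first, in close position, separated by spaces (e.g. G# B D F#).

Cb Eb Gb

bII is the Neapolitan chord — a major triad on the lowered second degree. In Bb minor that root is Cb.
So the chord is Cb-Eb-Gb.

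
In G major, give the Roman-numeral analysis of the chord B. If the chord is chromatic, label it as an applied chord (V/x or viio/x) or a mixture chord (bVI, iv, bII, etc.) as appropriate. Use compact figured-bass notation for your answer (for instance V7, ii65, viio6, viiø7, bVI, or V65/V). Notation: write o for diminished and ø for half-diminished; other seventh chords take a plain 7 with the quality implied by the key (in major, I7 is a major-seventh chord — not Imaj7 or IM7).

V/vi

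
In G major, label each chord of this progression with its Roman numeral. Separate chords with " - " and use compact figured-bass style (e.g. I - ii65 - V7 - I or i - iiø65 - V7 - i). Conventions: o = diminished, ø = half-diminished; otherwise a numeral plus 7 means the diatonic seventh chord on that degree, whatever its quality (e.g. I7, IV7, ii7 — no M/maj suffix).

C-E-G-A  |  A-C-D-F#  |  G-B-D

ii65 - V43 - I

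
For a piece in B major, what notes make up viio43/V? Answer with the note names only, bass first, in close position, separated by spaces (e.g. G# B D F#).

B D E# G#

The slash marks an applied leading-tone chord: viio of V. In B major, V is F#, so the leading tone to it is E#, a half step below.
Building a fully diminished seventh chord on E# gives E#-G#-B-D.
The figured bass 43 indicates second inversion, placing the fifth (B) in the bass: B-D-E#-G#.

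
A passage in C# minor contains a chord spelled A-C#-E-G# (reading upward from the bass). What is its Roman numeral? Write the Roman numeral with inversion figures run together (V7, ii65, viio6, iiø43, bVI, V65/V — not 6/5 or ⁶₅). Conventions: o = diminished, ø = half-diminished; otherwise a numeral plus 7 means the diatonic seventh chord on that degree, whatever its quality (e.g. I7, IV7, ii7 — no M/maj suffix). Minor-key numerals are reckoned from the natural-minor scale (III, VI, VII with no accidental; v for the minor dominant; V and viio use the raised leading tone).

The pitches A-C#-E-G# form a major seventh chord rooted on A.
A is scale degree 6 in C# minor, and a major seventh chord on that degree is written VI7.

VI7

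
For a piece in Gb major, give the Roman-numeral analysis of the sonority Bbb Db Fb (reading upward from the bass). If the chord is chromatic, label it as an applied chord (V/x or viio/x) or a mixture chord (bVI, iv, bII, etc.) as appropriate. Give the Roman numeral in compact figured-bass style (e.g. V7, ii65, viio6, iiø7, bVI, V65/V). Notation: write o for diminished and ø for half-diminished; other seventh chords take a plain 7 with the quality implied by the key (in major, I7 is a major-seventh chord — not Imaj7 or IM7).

Stacked in thirds the chord is Bbb-Db-Fb: a major triad on Bbb.
Bbb is the lowered third degree of Gb major (diatonic 3 would be Bb). This is a major triad on the lowered third degree, borrowed from the parallel minor.

bIII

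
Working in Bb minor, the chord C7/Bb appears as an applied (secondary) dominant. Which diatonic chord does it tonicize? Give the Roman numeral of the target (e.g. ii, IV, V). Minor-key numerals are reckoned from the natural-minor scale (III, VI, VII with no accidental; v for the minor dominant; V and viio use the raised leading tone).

V

The chord is a dominant seventh chord on C.
A dominant resolves down a perfect fifth: C → F. In Bb minor, F is scale degree 5, i.e. V.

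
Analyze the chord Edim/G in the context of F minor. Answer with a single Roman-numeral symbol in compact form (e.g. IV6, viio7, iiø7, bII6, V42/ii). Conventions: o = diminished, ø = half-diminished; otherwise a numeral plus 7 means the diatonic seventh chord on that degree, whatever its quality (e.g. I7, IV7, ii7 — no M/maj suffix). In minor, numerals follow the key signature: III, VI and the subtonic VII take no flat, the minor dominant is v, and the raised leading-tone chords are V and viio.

viio6

The pitches E-G-Bb form a diminished triad rooted on E.
In F minor, E is the leading tone; the diatonic diminished triad there is viio.
With G in the bass the chord is in first inversion, so the figured bass is 6.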